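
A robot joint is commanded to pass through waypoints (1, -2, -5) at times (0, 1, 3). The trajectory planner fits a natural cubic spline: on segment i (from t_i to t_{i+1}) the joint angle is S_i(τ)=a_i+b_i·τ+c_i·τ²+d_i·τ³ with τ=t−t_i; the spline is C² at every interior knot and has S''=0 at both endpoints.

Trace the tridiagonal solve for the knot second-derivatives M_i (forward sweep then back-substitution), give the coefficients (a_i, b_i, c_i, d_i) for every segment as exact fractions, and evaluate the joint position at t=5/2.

  seg 0: a=1 b=-13/4 c=0 d=1/4
  seg 1: a=-2 b=-5/2 c=3/4 d=-1/8
S(5/2) = -287/64

Δ: Δ0=-3, Δ1=-3/2
row 1: diag=6, rhs=9; c'=1/3, d'=3/2
back: M1=3/2
M: M0=0, M1=3/2, M2=0
seg 0: a=1, c=M0/2=0, d=(M1−M0)/(6·1)=1/4, b=Δ0−h0·(2M0+M1)/6=-13/4
seg 1: a=-2, c=M1/2=3/4, d=(M2−M1)/(6·2)=-1/8, b=Δ1−h1·(2M1+M2)/6=-5/2
t_q=5/2 → seg 1, τ=3/2; S=-2+-5/2·τ+3/4·τ²+-1/8·τ³=-287/64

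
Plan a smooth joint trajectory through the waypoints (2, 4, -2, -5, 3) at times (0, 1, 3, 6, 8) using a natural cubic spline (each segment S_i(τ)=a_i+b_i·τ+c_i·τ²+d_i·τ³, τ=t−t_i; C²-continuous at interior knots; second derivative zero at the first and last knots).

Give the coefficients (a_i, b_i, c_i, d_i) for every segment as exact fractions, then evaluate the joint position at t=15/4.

Δ: Δ0=2, Δ1=-3, Δ2=-1, Δ3=4
row 1: diag=6, rhs=-30; c'=1/3, d'=-5
row 2: denom=10−2·1/3=28/3; d'=(12−2·-5)/(28/3)=33/14
row 3: denom=10−3·9/28=253/28; d'=(30−3·33/14)/(253/28)=642/253
back: M3=642/253
back: M2=33/14−9/28·642/253=390/253
back: M1=-5−1/3·390/253=-1395/253
M: M0=0, M1=-1395/253, M2=390/253, M3=642/253, M4=0
seg 0: a=2, c=M0/2=0, d=(M1−M0)/(6·1)=-465/506, b=Δ0−h0·(2M0+M1)/6=1477/506
seg 1: a=4, c=M1/2=-1395/506, d=(M2−M1)/(6·2)=595/1012, b=Δ1−h1·(2M1+M2)/6=41/253
seg 2: a=-2, c=M2/2=195/253, d=(M3−M2)/(6·3)=14/253, b=Δ2−h2·(2M2+M3)/6=-964/253
seg 3: a=-5, c=M3/2=321/253, d=(M4−M3)/(6·2)=-107/506, b=Δ3−h3·(2M3+M4)/6=584/253
t_q=15/4 → seg 2, τ=3/4; S=-2+-964/253·τ+195/253·τ²+14/253·τ³=-3239/736

  seg 0: a=2 b=1477/506 c=0 d=-465/506
  seg 1: a=4 b=41/253 c=-1395/506 d=595/1012
  seg 2: a=-2 b=-964/253 c=195/253 d=14/253
  seg 3: a=-5 b=584/253 c=321/253 d=-107/506
S(15/4) = -3239/736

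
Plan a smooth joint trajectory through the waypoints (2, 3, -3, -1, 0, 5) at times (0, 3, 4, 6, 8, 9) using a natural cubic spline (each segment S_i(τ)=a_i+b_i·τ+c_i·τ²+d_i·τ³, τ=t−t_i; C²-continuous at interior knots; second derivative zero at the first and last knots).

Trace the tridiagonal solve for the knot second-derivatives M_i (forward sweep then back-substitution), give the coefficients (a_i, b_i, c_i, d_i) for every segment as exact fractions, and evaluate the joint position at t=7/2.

Δ: Δ0=1/3, Δ1=-6, Δ2=1, Δ3=1/2, Δ4=5
row 1: diag=8, rhs=-38; c'=1/8, d'=-19/4
row 2: denom=6−1·1/8=47/8; d'=(42−1·-19/4)/(47/8)=374/47
row 3: denom=8−2·16/47=344/47; d'=(-3−2·374/47)/(344/47)=-889/344
row 4: denom=6−2·47/172=469/86; d'=(27−2·-889/344)/(469/86)=5533/938
back: M4=5533/938
back: M3=-889/344−47/172·5533/938=-1968/469
back: M2=374/47−16/47·-1968/469=4402/469
back: M1=-19/4−1/8·4402/469=-2778/469
M: M0=0, M1=-2778/469, M2=4402/469, M3=-1968/469, M4=5533/938, M5=0
seg 0: a=2, c=M0/2=0, d=(M1−M0)/(6·3)=-463/1407, b=Δ0−h0·(2M0+M1)/6=4636/1407
seg 1: a=3, c=M1/2=-1389/469, d=(M2−M1)/(6·1)=3590/1407, b=Δ1−h1·(2M1+M2)/6=-7865/1407
seg 2: a=-3, c=M2/2=2201/469, d=(M3−M2)/(6·2)=-455/402, b=Δ2−h2·(2M2+M3)/6=-5429/1407
seg 3: a=-1, c=M3/2=-984/469, d=(M4−M3)/(6·2)=9469/11256, b=Δ3−h3·(2M3+M4)/6=1873/1407
seg 4: a=0, c=M4/2=5533/1876, d=(M5−M4)/(6·1)=-5533/5628, b=Δ4−h4·(2M4+M5)/6=8537/2814
t_q=7/2 → seg 1, τ=1/2; S=3+-7865/1407·τ+-1389/469·τ²+3590/1407·τ³=-29/134

  seg 0: a=2 b=4636/1407 c=0 d=-463/1407
  seg 1: a=3 b=-7865/1407 c=-1389/469 d=3590/1407
  seg 2: a=-3 b=-5429/1407 c=2201/469 d=-455/402
  seg 3: a=-1 b=1873/1407 c=-984/469 d=9469/11256
  seg 4: a=0 b=8537/2814 c=5533/1876 d=-5533/5628
S(7/2) = -29/134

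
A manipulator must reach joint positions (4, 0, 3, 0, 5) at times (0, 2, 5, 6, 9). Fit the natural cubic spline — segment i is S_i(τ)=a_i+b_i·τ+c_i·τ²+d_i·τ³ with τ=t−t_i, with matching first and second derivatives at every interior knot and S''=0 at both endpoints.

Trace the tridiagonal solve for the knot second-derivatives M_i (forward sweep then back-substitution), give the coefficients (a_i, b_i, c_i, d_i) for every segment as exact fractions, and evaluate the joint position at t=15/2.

  seg 0: a=4 b=-857/279 c=0 d=299/1116
  seg 1: a=0 b=40/279 c=299/186 d=-2213/5022
  seg 2: a=3 b=-1177/558 c=-658/279 d=91/62
  seg 3: a=0 b=-676/279 c=1141/558 d=-1141/5022
S(15/2) = 99/496

Δ: Δ0=-2, Δ1=1, Δ2=-3, Δ3=5/3
row 1: diag=10, rhs=18; c'=3/10, d'=9/5
row 2: denom=8−3·3/10=71/10; d'=(-24−3·9/5)/(71/10)=-294/71
row 3: denom=8−1·10/71=558/71; d'=(28−1·-294/71)/(558/71)=1141/279
back: M3=1141/279
back: M2=-294/71−10/71·1141/279=-1316/279
back: M1=9/5−3/10·-1316/279=299/93
M: M0=0, M1=299/93, M2=-1316/279, M3=1141/279, M4=0
seg 0: a=4, c=M0/2=0, d=(M1−M0)/(6·2)=299/1116, b=Δ0−h0·(2M0+M1)/6=-857/279
seg 1: a=0, c=M1/2=299/186, d=(M2−M1)/(6·3)=-2213/5022, b=Δ1−h1·(2M1+M2)/6=40/279
seg 2: a=3, c=M2/2=-658/279, d=(M3−M2)/(6·1)=91/62, b=Δ2−h2·(2M2+M3)/6=-1177/558
seg 3: a=0, c=M3/2=1141/558, d=(M4−M3)/(6·3)=-1141/5022, b=Δ3−h3·(2M3+M4)/6=-676/279
t_q=15/2 → seg 3, τ=3/2; S=0+-676/279·τ+1141/558·τ²+-1141/5022·τ³=99/496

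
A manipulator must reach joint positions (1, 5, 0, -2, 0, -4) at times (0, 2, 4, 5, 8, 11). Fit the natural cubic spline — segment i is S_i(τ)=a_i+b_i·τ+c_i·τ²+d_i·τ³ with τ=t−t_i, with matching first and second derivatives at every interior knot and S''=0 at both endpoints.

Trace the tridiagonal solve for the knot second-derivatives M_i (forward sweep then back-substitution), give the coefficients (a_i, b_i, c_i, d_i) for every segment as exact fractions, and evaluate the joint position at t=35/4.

Δ: Δ0=2, Δ1=-5/2, Δ2=-2, Δ3=2/3, Δ4=-4/3
row 1: diag=8, rhs=-27; c'=1/4, d'=-27/8
row 2: denom=6−2·1/4=11/2; d'=(3−2·-27/8)/(11/2)=39/22
row 3: denom=8−1·2/11=86/11; d'=(16−1·39/22)/(86/11)=313/172
row 4: denom=12−3·33/86=933/86; d'=(-12−3·313/172)/(933/86)=-1001/622
back: M4=-1001/622
back: M3=313/172−33/86·-1001/622=758/311
back: M2=39/22−2/11·758/311=827/622
back: M1=-27/8−1/4·827/622=-1153/311
M: M0=0, M1=-1153/311, M2=827/622, M3=758/311, M4=-1001/622, M5=0
seg 0: a=1, c=M0/2=0, d=(M1−M0)/(6·2)=-1153/3732, b=Δ0−h0·(2M0+M1)/6=3019/933
seg 1: a=5, c=M1/2=-1153/622, d=(M2−M1)/(6·2)=3133/7464, b=Δ1−h1·(2M1+M2)/6=-440/933
seg 2: a=0, c=M2/2=827/1244, d=(M3−M2)/(6·1)=689/3732, b=Δ2−h2·(2M2+M3)/6=-5317/1866
seg 3: a=-2, c=M3/2=379/311, d=(M4−M3)/(6·3)=-839/3732, b=Δ3−h3·(2M3+M4)/6=-3605/3732
seg 4: a=0, c=M4/2=-1001/1244, d=(M5−M4)/(6·3)=1001/11196, b=Δ4−h4·(2M4+M5)/6=515/1866
t_q=35/4 → seg 4, τ=3/4; S=0+515/1866·τ+-1001/1244·τ²+1001/11196·τ³=-16553/79616

  seg 0: a=1 b=3019/933 c=0 d=-1153/3732
  seg 1: a=5 b=-440/933 c=-1153/622 d=3133/7464
  seg 2: a=0 b=-5317/1866 c=827/1244 d=689/3732
  seg 3: a=-2 b=-3605/3732 c=379/311 d=-839/3732
  seg 4: a=0 b=515/1866 c=-1001/1244 d=1001/11196
S(35/4) = -16553/79616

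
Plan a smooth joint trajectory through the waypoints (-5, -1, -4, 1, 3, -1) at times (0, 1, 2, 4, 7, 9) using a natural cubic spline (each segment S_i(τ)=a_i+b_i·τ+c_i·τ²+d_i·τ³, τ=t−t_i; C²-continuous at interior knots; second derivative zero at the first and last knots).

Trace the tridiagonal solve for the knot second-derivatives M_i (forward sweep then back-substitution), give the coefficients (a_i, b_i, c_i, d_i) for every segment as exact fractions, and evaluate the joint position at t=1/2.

Δ: Δ0=4, Δ1=-3, Δ2=5/2, Δ3=2/3, Δ4=-2
row 1: diag=4, rhs=-42; c'=1/4, d'=-21/2
row 2: denom=6−1·1/4=23/4; d'=(33−1·-21/2)/(23/4)=174/23
row 3: denom=10−2·8/23=214/23; d'=(-11−2·174/23)/(214/23)=-601/214
row 4: denom=10−3·69/214=1933/214; d'=(-16−3·-601/214)/(1933/214)=-1621/1933
back: M4=-1621/1933
back: M3=-601/214−69/214·-1621/1933=-4906/1933
back: M2=174/23−8/23·-4906/1933=16330/1933
back: M1=-21/2−1/4·16330/1933=-24379/1933
M: M0=0, M1=-24379/1933, M2=16330/1933, M3=-4906/1933, M4=-1621/1933, M5=0
seg 0: a=-5, c=M0/2=0, d=(M1−M0)/(6·1)=-24379/11598, b=Δ0−h0·(2M0+M1)/6=70771/11598
seg 1: a=-1, c=M1/2=-24379/3866, d=(M2−M1)/(6·1)=40709/11598, b=Δ1−h1·(2M1+M2)/6=-1183/5799
seg 2: a=-4, c=M2/2=8165/1933, d=(M3−M2)/(6·2)=-5309/5799, b=Δ2−h2·(2M2+M3)/6=-26513/11598
seg 3: a=1, c=M3/2=-2453/1933, d=(M4−M3)/(6·3)=365/3866, b=Δ3−h3·(2M3+M4)/6=42031/11598
seg 4: a=3, c=M4/2=-1621/3866, d=(M5−M4)/(6·2)=1621/23196, b=Δ4−h4·(2M4+M5)/6=-8356/5799
t_q=1/2 → seg 0, τ=1/2; S=-5+70771/11598·τ+0·τ²+-24379/11598·τ³=-68405/30928

  seg 0: a=-5 b=70771/11598 c=0 d=-24379/11598
  seg 1: a=-1 b=-1183/5799 c=-24379/3866 d=40709/11598
  seg 2: a=-4 b=-26513/11598 c=8165/1933 d=-5309/5799
  seg 3: a=1 b=42031/11598 c=-2453/1933 d=365/3866
  seg 4: a=3 b=-8356/5799 c=-1621/3866 d=1621/23196
S(1/2) = -68405/30928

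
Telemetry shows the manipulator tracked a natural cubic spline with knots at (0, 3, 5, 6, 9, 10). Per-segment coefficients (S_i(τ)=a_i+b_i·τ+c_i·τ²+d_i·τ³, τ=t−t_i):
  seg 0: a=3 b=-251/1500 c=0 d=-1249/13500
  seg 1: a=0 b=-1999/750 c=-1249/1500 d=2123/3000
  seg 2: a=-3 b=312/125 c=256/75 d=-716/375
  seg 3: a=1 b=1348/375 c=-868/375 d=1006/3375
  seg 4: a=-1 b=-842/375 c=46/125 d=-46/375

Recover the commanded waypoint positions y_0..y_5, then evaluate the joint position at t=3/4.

y_0 = S_0(0) = a_0 = 3
y_1 = S_1(0) = a_1 = 0
y_2 = S_2(0) = a_2 = -3
y_3 = S_3(0) = a_3 = 1
y_4 = S_4(0) = a_4 = -1
y_5 = S_4(1) = -3
t_q=3/4 is in segment 0 (τ=3/4); S_0(τ)=18147/6400

y_0=3 y_1=0 y_2=-3 y_3=1 y_4=-1 y_5=-3
S(3/4) = 18147/6400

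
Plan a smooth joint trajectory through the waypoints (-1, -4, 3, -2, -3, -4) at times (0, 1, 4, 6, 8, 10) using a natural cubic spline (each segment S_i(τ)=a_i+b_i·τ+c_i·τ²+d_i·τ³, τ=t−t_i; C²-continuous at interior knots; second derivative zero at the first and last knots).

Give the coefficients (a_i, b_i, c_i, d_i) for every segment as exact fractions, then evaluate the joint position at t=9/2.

  seg 0: a=-1 b=-1847/462 c=0 d=461/462
  seg 1: a=-4 b=-232/231 c=461/154 d=-79/126
  seg 2: a=3 b=13/462 c=-204/77 d=160/231
  seg 3: a=-2 b=-149/66 c=116/77 d=-145/462
  seg 4: a=-3 b=1/462 c=-29/77 d=29/462
S(9/2) = 751/308

Δ: Δ0=-3, Δ1=7/3, Δ2=-5/2, Δ3=-1/2, Δ4=-1/2
row 1: diag=8, rhs=32; c'=3/8, d'=4
row 2: denom=10−3·3/8=71/8; d'=(-29−3·4)/(71/8)=-328/71
row 3: denom=8−2·16/71=536/71; d'=(12−2·-328/71)/(536/71)=377/134
row 4: denom=8−2·71/268=1001/134; d'=(0−2·377/134)/(1001/134)=-58/77
back: M4=-58/77
back: M3=377/134−71/268·-58/77=232/77
back: M2=-328/71−16/71·232/77=-408/77
back: M1=4−3/8·-408/77=461/77
M: M0=0, M1=461/77, M2=-408/77, M3=232/77, M4=-58/77, M5=0
seg 0: a=-1, c=M0/2=0, d=(M1−M0)/(6·1)=461/462, b=Δ0−h0·(2M0+M1)/6=-1847/462
seg 1: a=-4, c=M1/2=461/154, d=(M2−M1)/(6·3)=-79/126, b=Δ1−h1·(2M1+M2)/6=-232/231
seg 2: a=3, c=M2/2=-204/77, d=(M3−M2)/(6·2)=160/231, b=Δ2−h2·(2M2+M3)/6=13/462
seg 3: a=-2, c=M3/2=116/77, d=(M4−M3)/(6·2)=-145/462, b=Δ3−h3·(2M3+M4)/6=-149/66
seg 4: a=-3, c=M4/2=-29/77, d=(M5−M4)/(6·2)=29/462, b=Δ4−h4·(2M4+M5)/6=1/462
t_q=9/2 → seg 2, τ=1/2; S=3+13/462·τ+-204/77·τ²+160/231·τ³=751/308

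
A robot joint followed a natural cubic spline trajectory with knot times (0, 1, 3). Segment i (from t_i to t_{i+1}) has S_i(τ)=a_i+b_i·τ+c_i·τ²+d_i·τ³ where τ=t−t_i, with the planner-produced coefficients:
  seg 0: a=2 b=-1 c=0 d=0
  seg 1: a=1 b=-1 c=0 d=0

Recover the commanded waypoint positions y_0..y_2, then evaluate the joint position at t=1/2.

y_0=2 y_1=1 y_2=-1
S(1/2) = 3/2

y_0 = S_0(0) = a_0 = 2
y_1 = S_1(0) = a_1 = 1
y_2 = S_1(2) = -1
t_q=1/2 is in segment 0 (τ=1/2); S_0(τ)=3/2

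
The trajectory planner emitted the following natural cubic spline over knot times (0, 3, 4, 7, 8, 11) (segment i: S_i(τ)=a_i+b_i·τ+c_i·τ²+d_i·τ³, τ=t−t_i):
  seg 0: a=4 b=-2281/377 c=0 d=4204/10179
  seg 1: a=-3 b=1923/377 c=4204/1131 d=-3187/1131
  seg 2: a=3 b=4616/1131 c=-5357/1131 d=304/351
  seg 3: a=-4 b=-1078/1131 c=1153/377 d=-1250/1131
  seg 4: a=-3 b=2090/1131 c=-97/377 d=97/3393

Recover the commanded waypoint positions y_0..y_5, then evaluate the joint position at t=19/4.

y_0=4 y_1=-3 y_2=3 y_3=-4 y_4=-3 y_5=1
S(19/4) = 22693/6032

y_0 = S_0(0) = a_0 = 4
y_1 = S_1(0) = a_1 = -3
y_2 = S_2(0) = a_2 = 3
y_3 = S_3(0) = a_3 = -4
y_4 = S_4(0) = a_4 = -3
y_5 = S_4(3) = 1
t_q=19/4 is in segment 2 (τ=3/4); S_2(τ)=22693/6032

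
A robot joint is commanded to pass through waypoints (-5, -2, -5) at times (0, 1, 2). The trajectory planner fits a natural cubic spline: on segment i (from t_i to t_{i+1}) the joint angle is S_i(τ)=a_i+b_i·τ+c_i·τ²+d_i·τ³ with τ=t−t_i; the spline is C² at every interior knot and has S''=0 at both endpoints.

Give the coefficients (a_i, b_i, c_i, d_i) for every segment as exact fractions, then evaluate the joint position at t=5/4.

Δ: Δ0=3, Δ1=-3
row 1: diag=4, rhs=-36; c'=1/4, d'=-9
back: M1=-9
M: M0=0, M1=-9, M2=0
seg 0: a=-5, c=M0/2=0, d=(M1−M0)/(6·1)=-3/2, b=Δ0−h0·(2M0+M1)/6=9/2
seg 1: a=-2, c=M1/2=-9/2, d=(M2−M1)/(6·1)=3/2, b=Δ1−h1·(2M1+M2)/6=0
t_q=5/4 → seg 1, τ=1/4; S=-2+0·τ+-9/2·τ²+3/2·τ³=-289/128

  seg 0: a=-5 b=9/2 c=0 d=-3/2
  seg 1: a=-2 b=0 c=-9/2 d=3/2
S(5/4) = -289/128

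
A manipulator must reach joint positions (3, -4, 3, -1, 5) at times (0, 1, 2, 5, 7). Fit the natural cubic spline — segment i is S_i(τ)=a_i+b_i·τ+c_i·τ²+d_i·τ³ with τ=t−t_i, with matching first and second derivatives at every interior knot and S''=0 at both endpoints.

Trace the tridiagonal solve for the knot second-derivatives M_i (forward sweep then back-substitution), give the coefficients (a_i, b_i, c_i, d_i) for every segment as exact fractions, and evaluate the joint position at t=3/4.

Δ: Δ0=-7, Δ1=7, Δ2=-4/3, Δ3=3
row 1: diag=4, rhs=84; c'=1/4, d'=21
row 2: denom=8−1·1/4=31/4; d'=(-50−1·21)/(31/4)=-284/31
row 3: denom=10−3·12/31=274/31; d'=(26−3·-284/31)/(274/31)=829/137
back: M3=829/137
back: M2=-284/31−12/31·829/137=-1576/137
back: M1=21−1/4·-1576/137=3271/137
M: M0=0, M1=3271/137, M2=-1576/137, M3=829/137, M4=0
seg 0: a=3, c=M0/2=0, d=(M1−M0)/(6·1)=3271/822, b=Δ0−h0·(2M0+M1)/6=-9025/822
seg 1: a=-4, c=M1/2=3271/274, d=(M2−M1)/(6·1)=-4847/822, b=Δ1−h1·(2M1+M2)/6=394/411
seg 2: a=3, c=M2/2=-788/137, d=(M3−M2)/(6·3)=2405/2466, b=Δ2−h2·(2M2+M3)/6=5873/822
seg 3: a=-1, c=M3/2=829/274, d=(M4−M3)/(6·2)=-829/1644, b=Δ3−h3·(2M3+M4)/6=-425/411
t_q=3/4 → seg 0, τ=3/4; S=3+-9025/822·τ+0·τ²+3271/822·τ³=-62353/17536

  seg 0: a=3 b=-9025/822 c=0 d=3271/822
  seg 1: a=-4 b=394/411 c=3271/274 d=-4847/822
  seg 2: a=3 b=5873/822 c=-788/137 d=2405/2466
  seg 3: a=-1 b=-425/411 c=829/274 d=-829/1644
S(3/4) = -62353/17536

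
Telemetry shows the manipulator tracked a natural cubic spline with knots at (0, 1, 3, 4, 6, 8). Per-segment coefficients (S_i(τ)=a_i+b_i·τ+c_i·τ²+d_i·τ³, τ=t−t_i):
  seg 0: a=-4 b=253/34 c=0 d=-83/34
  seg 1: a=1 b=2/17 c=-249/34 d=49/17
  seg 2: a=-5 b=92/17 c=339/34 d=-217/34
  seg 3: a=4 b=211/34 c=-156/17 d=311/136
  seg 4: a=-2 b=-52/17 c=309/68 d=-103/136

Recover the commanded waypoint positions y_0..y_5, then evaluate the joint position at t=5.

y_0 = S_0(0) = a_0 = -4
y_1 = S_1(0) = a_1 = 1
y_2 = S_2(0) = a_2 = -5
y_3 = S_3(0) = a_3 = 4
y_4 = S_4(0) = a_4 = -2
y_5 = S_4(2) = 4
t_q=5 is in segment 3 (τ=1); S_3(τ)=451/136

y_0=-4 y_1=1 y_2=-5 y_3=4 y_4=-2 y_5=4
S(5) = 451/136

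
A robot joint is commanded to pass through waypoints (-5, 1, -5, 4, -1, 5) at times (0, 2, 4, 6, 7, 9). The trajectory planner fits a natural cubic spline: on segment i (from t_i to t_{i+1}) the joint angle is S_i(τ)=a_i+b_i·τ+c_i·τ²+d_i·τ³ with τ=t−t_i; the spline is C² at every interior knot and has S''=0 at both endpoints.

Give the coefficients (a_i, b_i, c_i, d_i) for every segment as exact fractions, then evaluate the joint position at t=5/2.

  seg 0: a=-5 b=5183/954 c=0 d=-2321/3816
  seg 1: a=1 b=-890/477 c=-2321/636 d=5881/3816
  seg 2: a=-5 b=1937/954 c=890/159 d=-2081/954
  seg 3: a=4 b=-1675/954 c=-397/53 d=4051/954
  seg 4: a=-1 b=-1907/477 c=1669/318 d=-1669/1908
S(5/2) = -6641/10176

Δ: Δ0=3, Δ1=-3, Δ2=9/2, Δ3=-5, Δ4=3
row 1: diag=8, rhs=-36; c'=1/4, d'=-9/2
row 2: denom=8−2·1/4=15/2; d'=(45−2·-9/2)/(15/2)=36/5
row 3: denom=6−2·4/15=82/15; d'=(-57−2·36/5)/(82/15)=-1071/82
row 4: denom=6−1·15/82=477/82; d'=(48−1·-1071/82)/(477/82)=1669/159
back: M4=1669/159
back: M3=-1071/82−15/82·1669/159=-794/53
back: M2=36/5−4/15·-794/53=1780/159
back: M1=-9/2−1/4·1780/159=-2321/318
M: M0=0, M1=-2321/318, M2=1780/159, M3=-794/53, M4=1669/159, M5=0
seg 0: a=-5, c=M0/2=0, d=(M1−M0)/(6·2)=-2321/3816, b=Δ0−h0·(2M0+M1)/6=5183/954
seg 1: a=1, c=M1/2=-2321/636, d=(M2−M1)/(6·2)=5881/3816, b=Δ1−h1·(2M1+M2)/6=-890/477
seg 2: a=-5, c=M2/2=890/159, d=(M3−M2)/(6·2)=-2081/954, b=Δ2−h2·(2M2+M3)/6=1937/954
seg 3: a=4, c=M3/2=-397/53, d=(M4−M3)/(6·1)=4051/954, b=Δ3−h3·(2M3+M4)/6=-1675/954
seg 4: a=-1, c=M4/2=1669/318, d=(M5−M4)/(6·2)=-1669/1908, b=Δ4−h4·(2M4+M5)/6=-1907/477
t_q=5/2 → seg 1, τ=1/2; S=1+-890/477·τ+-2321/636·τ²+5881/3816·τ³=-6641/10176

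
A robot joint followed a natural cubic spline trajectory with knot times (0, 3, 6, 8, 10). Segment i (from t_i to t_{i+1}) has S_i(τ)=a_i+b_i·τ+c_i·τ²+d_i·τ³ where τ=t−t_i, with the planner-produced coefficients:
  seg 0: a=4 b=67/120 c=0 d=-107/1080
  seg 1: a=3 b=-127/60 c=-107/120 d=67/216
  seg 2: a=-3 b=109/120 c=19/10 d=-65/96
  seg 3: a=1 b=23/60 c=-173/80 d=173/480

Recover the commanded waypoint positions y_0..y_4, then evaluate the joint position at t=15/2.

y_0=4 y_1=3 y_2=-3 y_3=1 y_4=-4
S(15/2) = 451/1280

y_0 = S_0(0) = a_0 = 4
y_1 = S_1(0) = a_1 = 3
y_2 = S_2(0) = a_2 = -3
y_3 = S_3(0) = a_3 = 1
y_4 = S_3(2) = -4
t_q=15/2 is in segment 2 (τ=3/2); S_2(τ)=451/1280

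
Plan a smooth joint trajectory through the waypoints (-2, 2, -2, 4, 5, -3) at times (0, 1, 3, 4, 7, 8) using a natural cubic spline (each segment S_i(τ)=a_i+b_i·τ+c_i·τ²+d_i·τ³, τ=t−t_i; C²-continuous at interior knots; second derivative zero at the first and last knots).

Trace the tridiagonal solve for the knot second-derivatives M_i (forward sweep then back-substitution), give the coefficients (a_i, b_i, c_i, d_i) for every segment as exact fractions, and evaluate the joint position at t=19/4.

  seg 0: a=-2 b=14551/2568 c=0 d=-4279/2568
  seg 1: a=2 b=857/1284 c=-4279/856 d=2353/1284
  seg 2: a=-2 b=3419/1284 c=5133/856 d=-6829/2568
  seg 3: a=4 b=17149/2568 c=-212/107 d=-343/7704
  seg 4: a=5 b=-8233/1284 c=-2039/856 d=2039/2568
S(19/4) = 431435/54784

Δ: Δ0=4, Δ1=-2, Δ2=6, Δ3=1/3, Δ4=-8
row 1: diag=6, rhs=-36; c'=1/3, d'=-6
row 2: denom=6−2·1/3=16/3; d'=(48−2·-6)/(16/3)=45/4
row 3: denom=8−1·3/16=125/16; d'=(-34−1·45/4)/(125/16)=-724/125
row 4: denom=8−3·48/125=856/125; d'=(-50−3·-724/125)/(856/125)=-2039/428
back: M4=-2039/428
back: M3=-724/125−48/125·-2039/428=-424/107
back: M2=45/4−3/16·-424/107=5133/428
back: M1=-6−1/3·5133/428=-4279/428
M: M0=0, M1=-4279/428, M2=5133/428, M3=-424/107, M4=-2039/428, M5=0
seg 0: a=-2, c=M0/2=0, d=(M1−M0)/(6·1)=-4279/2568, b=Δ0−h0·(2M0+M1)/6=14551/2568
seg 1: a=2, c=M1/2=-4279/856, d=(M2−M1)/(6·2)=2353/1284, b=Δ1−h1·(2M1+M2)/6=857/1284
seg 2: a=-2, c=M2/2=5133/856, d=(M3−M2)/(6·1)=-6829/2568, b=Δ2−h2·(2M2+M3)/6=3419/1284
seg 3: a=4, c=M3/2=-212/107, d=(M4−M3)/(6·3)=-343/7704, b=Δ3−h3·(2M3+M4)/6=17149/2568
seg 4: a=5, c=M4/2=-2039/856, d=(M5−M4)/(6·1)=2039/2568, b=Δ4−h4·(2M4+M5)/6=-8233/1284
t_q=19/4 → seg 3, τ=3/4; S=4+17149/2568·τ+-212/107·τ²+-343/7704·τ³=431435/54784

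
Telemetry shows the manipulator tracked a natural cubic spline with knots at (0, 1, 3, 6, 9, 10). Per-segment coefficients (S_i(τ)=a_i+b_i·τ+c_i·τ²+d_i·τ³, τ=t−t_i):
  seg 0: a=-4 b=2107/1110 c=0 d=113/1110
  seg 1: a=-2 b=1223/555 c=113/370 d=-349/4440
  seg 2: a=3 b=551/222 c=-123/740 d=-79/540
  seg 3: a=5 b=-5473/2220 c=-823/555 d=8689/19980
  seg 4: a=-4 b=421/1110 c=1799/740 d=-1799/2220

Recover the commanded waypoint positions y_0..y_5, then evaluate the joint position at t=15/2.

y_0=-4 y_1=-2 y_2=3 y_3=5 y_4=-4 y_5=-2
S(15/2) = -671/1184

y_0 = S_0(0) = a_0 = -4
y_1 = S_1(0) = a_1 = -2
y_2 = S_2(0) = a_2 = 3
y_3 = S_3(0) = a_3 = 5
y_4 = S_4(0) = a_4 = -4
y_5 = S_4(1) = -2
t_q=15/2 is in segment 3 (τ=3/2); S_3(τ)=-671/1184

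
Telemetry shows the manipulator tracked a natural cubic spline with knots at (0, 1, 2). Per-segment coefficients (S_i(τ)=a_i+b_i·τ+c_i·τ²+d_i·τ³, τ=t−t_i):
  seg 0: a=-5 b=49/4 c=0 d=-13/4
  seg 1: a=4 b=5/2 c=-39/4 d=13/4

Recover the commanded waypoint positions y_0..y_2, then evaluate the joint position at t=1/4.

y_0 = S_0(0) = a_0 = -5
y_1 = S_1(0) = a_1 = 4
y_2 = S_1(1) = 0
t_q=1/4 is in segment 0 (τ=1/4); S_0(τ)=-509/256

y_0=-5 y_1=4 y_2=0
S(1/4) = -509/256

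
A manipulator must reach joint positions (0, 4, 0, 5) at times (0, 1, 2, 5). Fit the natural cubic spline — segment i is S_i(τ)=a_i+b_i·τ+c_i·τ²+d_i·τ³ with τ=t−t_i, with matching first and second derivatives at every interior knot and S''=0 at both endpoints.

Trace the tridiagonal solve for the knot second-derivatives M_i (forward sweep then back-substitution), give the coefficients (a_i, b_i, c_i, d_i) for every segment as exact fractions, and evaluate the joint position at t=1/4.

  seg 0: a=0 b=581/93 c=0 d=-209/93
  seg 1: a=4 b=-46/93 c=-209/31 d=301/93
  seg 2: a=0 b=-397/93 c=92/31 d=-92/279
S(1/4) = 3029/1984

Δ: Δ0=4, Δ1=-4, Δ2=5/3
row 1: diag=4, rhs=-48; c'=1/4, d'=-12
row 2: denom=8−1·1/4=31/4; d'=(34−1·-12)/(31/4)=184/31
back: M2=184/31
back: M1=-12−1/4·184/31=-418/31
M: M0=0, M1=-418/31, M2=184/31, M3=0
seg 0: a=0, c=M0/2=0, d=(M1−M0)/(6·1)=-209/93, b=Δ0−h0·(2M0+M1)/6=581/93
seg 1: a=4, c=M1/2=-209/31, d=(M2−M1)/(6·1)=301/93, b=Δ1−h1·(2M1+M2)/6=-46/93
seg 2: a=0, c=M2/2=92/31, d=(M3−M2)/(6·3)=-92/279, b=Δ2−h2·(2M2+M3)/6=-397/93
t_q=1/4 → seg 0, τ=1/4; S=0+581/93·τ+0·τ²+-209/93·τ³=3029/1984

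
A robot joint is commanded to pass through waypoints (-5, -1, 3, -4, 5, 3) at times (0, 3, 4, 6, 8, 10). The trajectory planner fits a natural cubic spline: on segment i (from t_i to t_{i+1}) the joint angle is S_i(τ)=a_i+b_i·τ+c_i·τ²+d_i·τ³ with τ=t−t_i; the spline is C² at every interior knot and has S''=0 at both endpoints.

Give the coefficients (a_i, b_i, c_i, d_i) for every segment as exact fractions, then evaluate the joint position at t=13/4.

  seg 0: a=-5 b=-754/1923 c=0 d=1106/5769
  seg 1: a=-1 b=9200/1923 c=1106/641 d=-4826/1923
  seg 2: a=3 b=1358/1923 c=-3720/641 d=28463/15384
  seg 3: a=-4 b=-1175/3846 c=13583/2564 d=-22267/15384
  seg 4: a=5 b=6761/1923 c=-2171/641 d=2171/3846
S(13/4) = 5429/20512

Δ: Δ0=4/3, Δ1=4, Δ2=-7/2, Δ3=9/2, Δ4=-1
row 1: diag=8, rhs=16; c'=1/8, d'=2
row 2: denom=6−1·1/8=47/8; d'=(-45−1·2)/(47/8)=-8
row 3: denom=8−2·16/47=344/47; d'=(48−2·-8)/(344/47)=376/43
row 4: denom=8−2·47/172=641/86; d'=(-33−2·376/43)/(641/86)=-4342/641
back: M4=-4342/641
back: M3=376/43−47/172·-4342/641=13583/1282
back: M2=-8−16/47·13583/1282=-7440/641
back: M1=2−1/8·-7440/641=2212/641
M: M0=0, M1=2212/641, M2=-7440/641, M3=13583/1282, M4=-4342/641, M5=0
seg 0: a=-5, c=M0/2=0, d=(M1−M0)/(6·3)=1106/5769, b=Δ0−h0·(2M0+M1)/6=-754/1923
seg 1: a=-1, c=M1/2=1106/641, d=(M2−M1)/(6·1)=-4826/1923, b=Δ1−h1·(2M1+M2)/6=9200/1923
seg 2: a=3, c=M2/2=-3720/641, d=(M3−M2)/(6·2)=28463/15384, b=Δ2−h2·(2M2+M3)/6=1358/1923
seg 3: a=-4, c=M3/2=13583/2564, d=(M4−M3)/(6·2)=-22267/15384, b=Δ3−h3·(2M3+M4)/6=-1175/3846
seg 4: a=5, c=M4/2=-2171/641, d=(M5−M4)/(6·2)=2171/3846, b=Δ4−h4·(2M4+M5)/6=6761/1923
t_q=13/4 → seg 1, τ=1/4; S=-1+9200/1923·τ+1106/641·τ²+-4826/1923·τ³=5429/20512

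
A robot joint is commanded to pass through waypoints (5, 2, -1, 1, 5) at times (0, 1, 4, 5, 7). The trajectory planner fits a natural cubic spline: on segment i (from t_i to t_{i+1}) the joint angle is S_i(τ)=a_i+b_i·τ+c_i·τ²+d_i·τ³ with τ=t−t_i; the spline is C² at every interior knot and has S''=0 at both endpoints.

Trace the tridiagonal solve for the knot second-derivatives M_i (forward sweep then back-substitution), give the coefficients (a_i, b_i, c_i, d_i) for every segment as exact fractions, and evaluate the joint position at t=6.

Δ: Δ0=-3, Δ1=-1, Δ2=2, Δ3=2
row 1: diag=8, rhs=12; c'=3/8, d'=3/2
row 2: denom=8−3·3/8=55/8; d'=(18−3·3/2)/(55/8)=108/55
row 3: denom=6−1·8/55=322/55; d'=(0−1·108/55)/(322/55)=-54/161
back: M3=-54/161
back: M2=108/55−8/55·-54/161=324/161
back: M1=3/2−3/8·324/161=120/161
M: M0=0, M1=120/161, M2=324/161, M3=-54/161, M4=0
seg 0: a=5, c=M0/2=0, d=(M1−M0)/(6·1)=20/161, b=Δ0−h0·(2M0+M1)/6=-503/161
seg 1: a=2, c=M1/2=60/161, d=(M2−M1)/(6·3)=34/483, b=Δ1−h1·(2M1+M2)/6=-443/161
seg 2: a=-1, c=M2/2=162/161, d=(M3−M2)/(6·1)=-9/23, b=Δ2−h2·(2M2+M3)/6=223/161
seg 3: a=1, c=M3/2=-27/161, d=(M4−M3)/(6·2)=9/322, b=Δ3−h3·(2M3+M4)/6=358/161
t_q=6 → seg 3, τ=1; S=1+358/161·τ+-27/161·τ²+9/322·τ³=993/322

  seg 0: a=5 b=-503/161 c=0 d=20/161
  seg 1: a=2 b=-443/161 c=60/161 d=34/483
  seg 2: a=-1 b=223/161 c=162/161 d=-9/23
  seg 3: a=1 b=358/161 c=-27/161 d=9/322
S(6) = 993/322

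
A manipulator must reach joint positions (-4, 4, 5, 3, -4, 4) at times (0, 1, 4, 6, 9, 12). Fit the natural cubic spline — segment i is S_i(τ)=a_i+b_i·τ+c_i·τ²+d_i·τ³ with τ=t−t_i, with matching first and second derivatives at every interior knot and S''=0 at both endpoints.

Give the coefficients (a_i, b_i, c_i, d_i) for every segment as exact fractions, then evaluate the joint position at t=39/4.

Δ: Δ0=8, Δ1=1/3, Δ2=-1, Δ3=-7/3, Δ4=8/3
row 1: diag=8, rhs=-46; c'=3/8, d'=-23/4
row 2: denom=10−3·3/8=71/8; d'=(-8−3·-23/4)/(71/8)=74/71
row 3: denom=10−2·16/71=678/71; d'=(-8−2·74/71)/(678/71)=-358/339
row 4: denom=12−3·71/226=2499/226; d'=(30−3·-358/339)/(2499/226)=7496/2499
back: M4=7496/2499
back: M3=-358/339−71/226·7496/2499=-4994/2499
back: M2=74/71−16/71·-4994/2499=3730/2499
back: M1=-23/4−3/8·3730/2499=-5256/833
M: M0=0, M1=-5256/833, M2=3730/2499, M3=-4994/2499, M4=7496/2499, M5=0
seg 0: a=-4, c=M0/2=0, d=(M1−M0)/(6·1)=-876/833, b=Δ0−h0·(2M0+M1)/6=7540/833
seg 1: a=4, c=M1/2=-2628/833, d=(M2−M1)/(6·3)=9749/22491, b=Δ1−h1·(2M1+M2)/6=4912/833
seg 2: a=5, c=M2/2=1865/2499, d=(M3−M2)/(6·2)=-727/2499, b=Δ2−h2·(2M2+M3)/6=-1107/833
seg 3: a=3, c=M3/2=-2497/2499, d=(M4−M3)/(6·3)=6245/22491, b=Δ3−h3·(2M3+M4)/6=-655/357
seg 4: a=-4, c=M4/2=3748/2499, d=(M5−M4)/(6·3)=-3748/22491, b=Δ4−h4·(2M4+M5)/6=-832/2499
t_q=39/4 → seg 4, τ=3/4; S=-4+-832/2499·τ+3748/2499·τ²+-3748/22491·τ³=-6619/1904

  seg 0: a=-4 b=7540/833 c=0 d=-876/833
  seg 1: a=4 b=4912/833 c=-2628/833 d=9749/22491
  seg 2: a=5 b=-1107/833 c=1865/2499 d=-727/2499
  seg 3: a=3 b=-655/357 c=-2497/2499 d=6245/22491
  seg 4: a=-4 b=-832/2499 c=3748/2499 d=-3748/22491
S(39/4) = -6619/1904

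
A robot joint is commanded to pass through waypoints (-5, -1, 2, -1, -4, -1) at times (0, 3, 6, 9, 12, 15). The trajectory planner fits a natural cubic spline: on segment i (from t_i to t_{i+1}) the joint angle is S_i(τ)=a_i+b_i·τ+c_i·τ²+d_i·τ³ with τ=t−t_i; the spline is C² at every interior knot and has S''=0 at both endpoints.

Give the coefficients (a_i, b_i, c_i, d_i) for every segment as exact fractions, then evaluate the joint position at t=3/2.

  seg 0: a=-5 b=808/627 c=0 d=28/5643
  seg 1: a=-1 b=892/627 c=28/627 d=-349/5643
  seg 2: a=2 b=13/627 c=-107/209 d=17/297
  seg 3: a=-1 b=-944/627 c=2/627 d=311/5643
  seg 4: a=-4 b=1/627 c=313/627 d=-313/5643
S(3/2) = -1275/418

Δ: Δ0=4/3, Δ1=1, Δ2=-1, Δ3=-1, Δ4=1
row 1: diag=12, rhs=-2; c'=1/4, d'=-1/6
row 2: denom=12−3·1/4=45/4; d'=(-12−3·-1/6)/(45/4)=-46/45
row 3: denom=12−3·4/15=56/5; d'=(0−3·-46/45)/(56/5)=23/84
row 4: denom=12−3·15/56=627/56; d'=(12−3·23/84)/(627/56)=626/627
back: M4=626/627
back: M3=23/84−15/56·626/627=4/627
back: M2=-46/45−4/15·4/627=-214/209
back: M1=-1/6−1/4·-214/209=56/627
M: M0=0, M1=56/627, M2=-214/209, M3=4/627, M4=626/627, M5=0
seg 0: a=-5, c=M0/2=0, d=(M1−M0)/(6·3)=28/5643, b=Δ0−h0·(2M0+M1)/6=808/627
seg 1: a=-1, c=M1/2=28/627, d=(M2−M1)/(6·3)=-349/5643, b=Δ1−h1·(2M1+M2)/6=892/627
seg 2: a=2, c=M2/2=-107/209, d=(M3−M2)/(6·3)=17/297, b=Δ2−h2·(2M2+M3)/6=13/627
seg 3: a=-1, c=M3/2=2/627, d=(M4−M3)/(6·3)=311/5643, b=Δ3−h3·(2M3+M4)/6=-944/627
seg 4: a=-4, c=M4/2=313/627, d=(M5−M4)/(6·3)=-313/5643, b=Δ4−h4·(2M4+M5)/6=1/627
t_q=3/2 → seg 0, τ=3/2; S=-5+808/627·τ+0·τ²+28/5643·τ³=-1275/418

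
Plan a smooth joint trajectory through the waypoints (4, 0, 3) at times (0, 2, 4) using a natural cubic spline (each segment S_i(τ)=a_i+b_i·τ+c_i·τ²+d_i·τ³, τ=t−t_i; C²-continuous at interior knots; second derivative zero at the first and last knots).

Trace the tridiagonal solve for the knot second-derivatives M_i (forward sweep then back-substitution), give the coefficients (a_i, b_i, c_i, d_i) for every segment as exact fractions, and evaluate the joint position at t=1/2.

  seg 0: a=4 b=-23/8 c=0 d=7/32
  seg 1: a=0 b=-1/4 c=21/16 d=-7/32
S(1/2) = 663/256

Δ: Δ0=-2, Δ1=3/2
row 1: diag=8, rhs=21; c'=1/4, d'=21/8
back: M1=21/8
M: M0=0, M1=21/8, M2=0
seg 0: a=4, c=M0/2=0, d=(M1−M0)/(6·2)=7/32, b=Δ0−h0·(2M0+M1)/6=-23/8
seg 1: a=0, c=M1/2=21/16, d=(M2−M1)/(6·2)=-7/32, b=Δ1−h1·(2M1+M2)/6=-1/4
t_q=1/2 → seg 0, τ=1/2; S=4+-23/8·τ+0·τ²+7/32·τ³=663/256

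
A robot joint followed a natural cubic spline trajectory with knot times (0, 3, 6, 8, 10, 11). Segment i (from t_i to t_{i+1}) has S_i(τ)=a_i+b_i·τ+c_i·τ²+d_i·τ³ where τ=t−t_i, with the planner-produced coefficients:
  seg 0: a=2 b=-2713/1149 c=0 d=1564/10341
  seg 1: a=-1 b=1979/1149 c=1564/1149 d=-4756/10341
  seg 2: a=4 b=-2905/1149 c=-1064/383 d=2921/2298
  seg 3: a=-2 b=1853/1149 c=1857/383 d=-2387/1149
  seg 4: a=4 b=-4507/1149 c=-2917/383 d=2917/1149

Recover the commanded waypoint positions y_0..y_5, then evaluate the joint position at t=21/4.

y_0=2 y_1=-1 y_2=4 y_3=-2 y_4=4 y_5=-5
S(21/4) = 27745/6128

y_0 = S_0(0) = a_0 = 2
y_1 = S_1(0) = a_1 = -1
y_2 = S_2(0) = a_2 = 4
y_3 = S_3(0) = a_3 = -2
y_4 = S_4(0) = a_4 = 4
y_5 = S_4(1) = -5
t_q=21/4 is in segment 1 (τ=9/4); S_1(τ)=27745/6128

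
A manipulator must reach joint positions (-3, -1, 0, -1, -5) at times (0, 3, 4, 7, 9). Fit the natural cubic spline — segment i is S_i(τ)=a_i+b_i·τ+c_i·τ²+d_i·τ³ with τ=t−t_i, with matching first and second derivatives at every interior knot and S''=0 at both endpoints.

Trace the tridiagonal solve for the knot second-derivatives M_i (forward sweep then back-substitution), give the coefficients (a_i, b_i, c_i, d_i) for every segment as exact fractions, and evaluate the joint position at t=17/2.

Δ: Δ0=2/3, Δ1=1, Δ2=-1/3, Δ3=-2
row 1: diag=8, rhs=2; c'=1/8, d'=1/4
row 2: denom=8−1·1/8=63/8; d'=(-8−1·1/4)/(63/8)=-22/21
row 3: denom=10−3·8/21=62/7; d'=(-10−3·-22/21)/(62/7)=-24/31
back: M3=-24/31
back: M2=-22/21−8/21·-24/31=-70/93
back: M1=1/4−1/8·-70/93=32/93
M: M0=0, M1=32/93, M2=-70/93, M3=-24/31, M4=0
seg 0: a=-3, c=M0/2=0, d=(M1−M0)/(6·3)=16/837, b=Δ0−h0·(2M0+M1)/6=46/93
seg 1: a=-1, c=M1/2=16/93, d=(M2−M1)/(6·1)=-17/93, b=Δ1−h1·(2M1+M2)/6=94/93
seg 2: a=0, c=M2/2=-35/93, d=(M3−M2)/(6·3)=-1/837, b=Δ2−h2·(2M2+M3)/6=25/31
seg 3: a=-1, c=M3/2=-12/31, d=(M4−M3)/(6·2)=2/31, b=Δ3−h3·(2M3+M4)/6=-46/31
t_q=17/2 → seg 3, τ=3/2; S=-1+-46/31·τ+-12/31·τ²+2/31·τ³=-481/124

  seg 0: a=-3 b=46/93 c=0 d=16/837
  seg 1: a=-1 b=94/93 c=16/93 d=-17/93
  seg 2: a=0 b=25/31 c=-35/93 d=-1/837
  seg 3: a=-1 b=-46/31 c=-12/31 d=2/31
S(17/2) = -481/124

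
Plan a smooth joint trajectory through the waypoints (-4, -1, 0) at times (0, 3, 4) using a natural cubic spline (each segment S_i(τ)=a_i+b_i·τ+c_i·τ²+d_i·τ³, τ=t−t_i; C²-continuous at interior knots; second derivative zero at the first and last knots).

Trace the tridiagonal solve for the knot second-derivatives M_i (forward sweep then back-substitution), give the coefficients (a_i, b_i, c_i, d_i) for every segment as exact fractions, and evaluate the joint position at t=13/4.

  seg 0: a=-4 b=1 c=0 d=0
  seg 1: a=-1 b=1 c=0 d=0
S(13/4) = -3/4

Δ: Δ0=1, Δ1=1
row 1: diag=8, rhs=0; c'=1/8, d'=0
back: M1=0
M: M0=0, M1=0, M2=0
seg 0: a=-4, c=M0/2=0, d=(M1−M0)/(6·3)=0, b=Δ0−h0·(2M0+M1)/6=1
seg 1: a=-1, c=M1/2=0, d=(M2−M1)/(6·1)=0, b=Δ1−h1·(2M1+M2)/6=1
t_q=13/4 → seg 1, τ=1/4; S=-1+1·τ+0·τ²+0·τ³=-3/4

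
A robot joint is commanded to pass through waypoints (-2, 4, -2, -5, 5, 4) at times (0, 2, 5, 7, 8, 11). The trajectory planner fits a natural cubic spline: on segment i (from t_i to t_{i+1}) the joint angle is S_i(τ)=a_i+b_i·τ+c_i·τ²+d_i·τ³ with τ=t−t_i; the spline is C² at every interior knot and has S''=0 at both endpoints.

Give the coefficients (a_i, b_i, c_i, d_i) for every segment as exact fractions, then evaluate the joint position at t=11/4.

Δ: Δ0=3, Δ1=-2, Δ2=-3/2, Δ3=10, Δ4=-1/3
row 1: diag=10, rhs=-30; c'=3/10, d'=-3
row 2: denom=10−3·3/10=91/10; d'=(3−3·-3)/(91/10)=120/91
row 3: denom=6−2·20/91=506/91; d'=(69−2·120/91)/(506/91)=549/46
row 4: denom=8−1·91/506=3957/506; d'=(-62−1·549/46)/(3957/506)=-37411/3957
back: M4=-37411/3957
back: M3=549/46−91/506·-37411/3957=53954/3957
back: M2=120/91−20/91·53954/3957=-6640/3957
back: M1=-3−3/10·-6640/3957=-3293/1319
M: M0=0, M1=-3293/1319, M2=-6640/3957, M3=53954/3957, M4=-37411/3957, M5=0
seg 0: a=-2, c=M0/2=0, d=(M1−M0)/(6·2)=-3293/15828, b=Δ0−h0·(2M0+M1)/6=15164/3957
seg 1: a=4, c=M1/2=-3293/2638, d=(M2−M1)/(6·3)=3239/71226, b=Δ1−h1·(2M1+M2)/6=5285/3957
seg 2: a=-2, c=M2/2=-3320/3957, d=(M3−M2)/(6·2)=10099/7914, b=Δ2−h2·(2M2+M3)/6=-38987/7914
seg 3: a=-5, c=M3/2=26977/3957, d=(M4−M3)/(6·1)=-30455/7914, b=Δ3−h3·(2M3+M4)/6=18547/2638
seg 4: a=5, c=M4/2=-37411/7914, d=(M5−M4)/(6·3)=37411/71226, b=Δ4−h4·(2M4+M5)/6=36092/3957
t_q=11/4 → seg 1, τ=3/4; S=4+5285/3957·τ+-3293/2638·τ²+3239/71226·τ³=729139/168832

  seg 0: a=-2 b=15164/3957 c=0 d=-3293/15828
  seg 1: a=4 b=5285/3957 c=-3293/2638 d=3239/71226
  seg 2: a=-2 b=-38987/7914 c=-3320/3957 d=10099/7914
  seg 3: a=-5 b=18547/2638 c=26977/3957 d=-30455/7914
  seg 4: a=5 b=36092/3957 c=-37411/7914 d=37411/71226
S(11/4) = 729139/168832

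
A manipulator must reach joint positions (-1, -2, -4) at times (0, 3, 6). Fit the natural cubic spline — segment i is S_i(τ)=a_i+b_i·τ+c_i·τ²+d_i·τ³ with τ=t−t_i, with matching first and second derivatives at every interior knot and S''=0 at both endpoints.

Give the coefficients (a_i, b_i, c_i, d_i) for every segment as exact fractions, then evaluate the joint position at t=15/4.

  seg 0: a=-1 b=-1/4 c=0 d=-1/108
  seg 1: a=-2 b=-1/2 c=-1/12 d=1/108
S(15/4) = -619/256

Δ: Δ0=-1/3, Δ1=-2/3
row 1: diag=12, rhs=-2; c'=1/4, d'=-1/6
back: M1=-1/6
M: M0=0, M1=-1/6, M2=0
seg 0: a=-1, c=M0/2=0, d=(M1−M0)/(6·3)=-1/108, b=Δ0−h0·(2M0+M1)/6=-1/4
seg 1: a=-2, c=M1/2=-1/12, d=(M2−M1)/(6·3)=1/108, b=Δ1−h1·(2M1+M2)/6=-1/2
t_q=15/4 → seg 1, τ=3/4; S=-2+-1/2·τ+-1/12·τ²+1/108·τ³=-619/256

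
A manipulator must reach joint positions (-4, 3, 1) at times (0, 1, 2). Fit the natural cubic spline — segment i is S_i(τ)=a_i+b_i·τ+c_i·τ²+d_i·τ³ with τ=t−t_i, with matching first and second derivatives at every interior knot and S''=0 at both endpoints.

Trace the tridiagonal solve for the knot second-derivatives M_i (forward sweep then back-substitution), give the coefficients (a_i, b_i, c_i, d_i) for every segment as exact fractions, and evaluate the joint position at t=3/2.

Δ: Δ0=7, Δ1=-2
row 1: diag=4, rhs=-54; c'=1/4, d'=-27/2
back: M1=-27/2
M: M0=0, M1=-27/2, M2=0
seg 0: a=-4, c=M0/2=0, d=(M1−M0)/(6·1)=-9/4, b=Δ0−h0·(2M0+M1)/6=37/4
seg 1: a=3, c=M1/2=-27/4, d=(M2−M1)/(6·1)=9/4, b=Δ1−h1·(2M1+M2)/6=5/2
t_q=3/2 → seg 1, τ=1/2; S=3+5/2·τ+-27/4·τ²+9/4·τ³=91/32

  seg 0: a=-4 b=37/4 c=0 d=-9/4
  seg 1: a=3 b=5/2 c=-27/4 d=9/4
S(3/2) = 91/32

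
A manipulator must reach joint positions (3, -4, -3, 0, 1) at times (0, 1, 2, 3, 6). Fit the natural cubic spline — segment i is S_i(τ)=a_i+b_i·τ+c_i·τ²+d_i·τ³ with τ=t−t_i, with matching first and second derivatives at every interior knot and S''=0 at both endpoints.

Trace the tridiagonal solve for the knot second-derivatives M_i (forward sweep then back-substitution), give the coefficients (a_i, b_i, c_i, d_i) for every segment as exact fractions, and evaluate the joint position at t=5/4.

  seg 0: a=3 b=-781/87 c=0 d=172/87
  seg 1: a=-4 b=-265/87 c=172/29 d=-164/87
  seg 2: a=-3 b=275/87 c=8/29 d=-38/87
  seg 3: a=0 b=209/87 c=-30/29 d=10/87
S(5/4) = -2051/464

Δ: Δ0=-7, Δ1=1, Δ2=3, Δ3=1/3
row 1: diag=4, rhs=48; c'=1/4, d'=12
row 2: denom=4−1·1/4=15/4; d'=(12−1·12)/(15/4)=0
row 3: denom=8−1·4/15=116/15; d'=(-16−1·0)/(116/15)=-60/29
back: M3=-60/29
back: M2=0−4/15·-60/29=16/29
back: M1=12−1/4·16/29=344/29
M: M0=0, M1=344/29, M2=16/29, M3=-60/29, M4=0
seg 0: a=3, c=M0/2=0, d=(M1−M0)/(6·1)=172/87, b=Δ0−h0·(2M0+M1)/6=-781/87
seg 1: a=-4, c=M1/2=172/29, d=(M2−M1)/(6·1)=-164/87, b=Δ1−h1·(2M1+M2)/6=-265/87
seg 2: a=-3, c=M2/2=8/29, d=(M3−M2)/(6·1)=-38/87, b=Δ2−h2·(2M2+M3)/6=275/87
seg 3: a=0, c=M3/2=-30/29, d=(M4−M3)/(6·3)=10/87, b=Δ3−h3·(2M3+M4)/6=209/87
t_q=5/4 → seg 1, τ=1/4; S=-4+-265/87·τ+172/29·τ²+-164/87·τ³=-2051/464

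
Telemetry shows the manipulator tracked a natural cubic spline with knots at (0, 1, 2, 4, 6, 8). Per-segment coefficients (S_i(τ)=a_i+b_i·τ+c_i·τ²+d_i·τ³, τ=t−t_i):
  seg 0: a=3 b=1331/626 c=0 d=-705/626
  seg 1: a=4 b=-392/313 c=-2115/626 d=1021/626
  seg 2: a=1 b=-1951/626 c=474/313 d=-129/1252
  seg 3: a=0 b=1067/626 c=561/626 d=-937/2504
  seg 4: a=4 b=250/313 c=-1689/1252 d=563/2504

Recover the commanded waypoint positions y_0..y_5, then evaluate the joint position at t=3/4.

y_0=3 y_1=4 y_2=1 y_3=0 y_4=4 y_5=2
S(3/4) = 165045/40064

y_0 = S_0(0) = a_0 = 3
y_1 = S_1(0) = a_1 = 4
y_2 = S_2(0) = a_2 = 1
y_3 = S_3(0) = a_3 = 0
y_4 = S_4(0) = a_4 = 4
y_5 = S_4(2) = 2
t_q=3/4 is in segment 0 (τ=3/4); S_0(τ)=165045/40064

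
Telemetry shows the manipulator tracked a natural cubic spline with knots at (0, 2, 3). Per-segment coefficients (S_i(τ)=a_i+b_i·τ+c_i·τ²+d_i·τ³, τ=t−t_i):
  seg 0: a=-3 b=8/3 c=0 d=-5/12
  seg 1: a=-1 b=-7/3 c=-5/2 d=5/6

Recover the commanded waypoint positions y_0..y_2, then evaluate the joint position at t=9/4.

y_0=-3 y_1=-1 y_2=-5
S(9/4) = -221/128

y_0 = S_0(0) = a_0 = -3
y_1 = S_1(0) = a_1 = -1
y_2 = S_1(1) = -5
t_q=9/4 is in segment 1 (τ=1/4); S_1(τ)=-221/128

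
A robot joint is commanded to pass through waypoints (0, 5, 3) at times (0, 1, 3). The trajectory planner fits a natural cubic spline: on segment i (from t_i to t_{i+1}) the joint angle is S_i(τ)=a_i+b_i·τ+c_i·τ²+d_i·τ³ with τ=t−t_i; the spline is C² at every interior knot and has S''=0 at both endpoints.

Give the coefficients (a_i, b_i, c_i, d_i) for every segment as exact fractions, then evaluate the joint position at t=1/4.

  seg 0: a=0 b=6 c=0 d=-1
  seg 1: a=5 b=3 c=-3 d=1/2
S(1/4) = 95/64

Δ: Δ0=5, Δ1=-1
row 1: diag=6, rhs=-36; c'=1/3, d'=-6
back: M1=-6
M: M0=0, M1=-6, M2=0
seg 0: a=0, c=M0/2=0, d=(M1−M0)/(6·1)=-1, b=Δ0−h0·(2M0+M1)/6=6
seg 1: a=5, c=M1/2=-3, d=(M2−M1)/(6·2)=1/2, b=Δ1−h1·(2M1+M2)/6=3
t_q=1/4 → seg 0, τ=1/4; S=0+6·τ+0·τ²+-1·τ³=95/64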